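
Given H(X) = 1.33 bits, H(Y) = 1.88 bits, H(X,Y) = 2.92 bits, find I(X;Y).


I(X;Y) = H(X) + H(Y) - H(X,Y) = 1.33 + 1.88 - 2.92 = 0.29

0.29 bits


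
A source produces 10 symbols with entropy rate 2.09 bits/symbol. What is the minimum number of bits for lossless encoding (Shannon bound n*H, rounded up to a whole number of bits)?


Minimum bits >= n * H = 10 * 2.09 = 20.9, rounded up to a whole number of bits = 21

21 bits


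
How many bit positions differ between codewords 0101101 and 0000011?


Count differing positions: . ^ . ^ ^ ^ . = 4 differences

4


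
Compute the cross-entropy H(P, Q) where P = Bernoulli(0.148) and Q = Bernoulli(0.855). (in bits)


H(P,Q) = -p*log2(q) - (1-p)*log2(1-q). -0.148*log2(0.855) = 0.033449; -0.852*log2(0.145) = 2.373566. H(P,Q) = 0.033449 + 2.373566 = 2.407

2.407 bits


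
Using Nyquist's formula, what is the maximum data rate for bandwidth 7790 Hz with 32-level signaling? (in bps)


Rate = 2 * B * log2(M) = 2 * 7790 * 5.0 = 77900.0

77900.0 bps


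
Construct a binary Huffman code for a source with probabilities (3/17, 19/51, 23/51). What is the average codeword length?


Huffman construction (repeatedly merge the two least-probable nodes; each merge adds 1 bit to every symbol beneath it): 3/17 + 19/51 = 28/51; 23/51 + 28/51 = 1. Resulting codeword lengths (in the order the probabilities were given): (2, 2, 1). L_avg = sum(p_i * l_i) = 3/17*2 + 19/51*2 + 23/51*1 = 79/51 = 1.549

1.549 bits


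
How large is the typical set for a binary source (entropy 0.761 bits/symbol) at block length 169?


log2|A_typical| = nH = 169 * 0.761 = 128.609, so |A_typical| ~ 2^128.609 = 5.190e+38

5.190e+38


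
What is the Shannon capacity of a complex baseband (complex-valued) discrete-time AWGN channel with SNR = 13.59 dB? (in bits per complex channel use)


SNR_linear = 10^(13.59/10) = 22.856; C = log2(1 + SNR_linear) = log2(1 + 22.856) = 4.5763

4.5763 bits/channel use


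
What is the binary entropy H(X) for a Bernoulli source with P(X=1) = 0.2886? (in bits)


H = -p*log2(p) - (1-p)*log2(1-p). -0.2886*log2(0.2886) = 0.517418; -0.7114*log2(0.7114) = 0.349487. H = 0.517418 + 0.349487 = 0.8669

0.8669 bits


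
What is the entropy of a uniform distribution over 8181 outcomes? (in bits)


H = log2(n) = log2(8181) = 12.9981

12.9981 bits


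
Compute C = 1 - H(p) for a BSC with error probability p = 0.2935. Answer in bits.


H(p) = -p*log2(p) - (1-p)*log2(1-p) = -0.2935*log2(0.2935) - 0.7065*log2(0.7065) = 0.519075 + 0.354125 = 0.8732. C = 1 - H(p) = 1 - 0.8732 = 0.1268

0.1268 bits


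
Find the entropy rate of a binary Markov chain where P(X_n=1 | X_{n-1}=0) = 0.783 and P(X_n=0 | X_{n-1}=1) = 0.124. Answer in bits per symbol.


Stationary distribution: pi_0 = p10/(p01+p10) = 0.1367, pi_1 = 0.8633. Entropy rate H' = pi_0*H(p01) + pi_1*H(p10) = 0.1367*0.7547 + 0.8633*0.5408 = 0.57

0.57 bits/symbol


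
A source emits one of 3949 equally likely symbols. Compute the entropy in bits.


H = log2(n) = log2(3949) = 11.9473

11.9473 bits


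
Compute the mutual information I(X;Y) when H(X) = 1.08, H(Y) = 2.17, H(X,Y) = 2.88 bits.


I(X;Y) = H(X) + H(Y) - H(X,Y) = 1.08 + 2.17 - 2.88 = 0.37

0.37 bits


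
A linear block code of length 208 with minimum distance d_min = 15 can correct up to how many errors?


Correction capability = floor((d-1)/2) = floor((15-1)/2) = 7

7 errors


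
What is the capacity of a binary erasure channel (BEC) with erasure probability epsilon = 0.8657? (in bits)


C = 1 - epsilon = 1 - 0.8657 = 0.1343

0.1343 bits


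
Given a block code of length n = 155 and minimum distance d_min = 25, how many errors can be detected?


Detection capability = d_min - 1 = 25 - 1 = 24

24 errors


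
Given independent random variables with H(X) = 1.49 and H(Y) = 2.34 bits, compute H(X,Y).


For independent variables, H(X,Y) = H(X) + H(Y) = 1.49 + 2.34 = 3.83

3.83 bits


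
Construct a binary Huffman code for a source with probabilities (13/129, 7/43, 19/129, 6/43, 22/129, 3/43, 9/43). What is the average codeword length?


Huffman construction (repeatedly merge the two least-probable nodes; each merge adds 1 bit to every symbol beneath it): 3/43 + 13/129 = 22/129; 6/43 + 19/129 = 37/129; 7/43 + 22/129 = 1/3; 22/129 + 9/43 = 49/129; 37/129 + 1/3 = 80/129; 49/129 + 80/129 = 1. Resulting codeword lengths (in the order the probabilities were given): (3, 3, 3, 3, 3, 3, 2). L_avg = sum(p_i * l_i) = 13/129*3 + 7/43*3 + 19/129*3 + 6/43*3 + 22/129*3 + 3/43*3 + 9/43*2 = 120/43 = 2.7907

2.7907 bits


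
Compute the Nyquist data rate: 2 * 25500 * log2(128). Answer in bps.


Rate = 2 * B * log2(M) = 2 * 25500 * 7.0 = 357000.0

357000.0 bps


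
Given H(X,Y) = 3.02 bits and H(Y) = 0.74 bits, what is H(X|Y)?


H(X|Y) = H(X,Y) - H(Y) = 3.02 - 0.74 = 2.28

2.28 bits


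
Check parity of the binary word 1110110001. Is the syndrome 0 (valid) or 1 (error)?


Syndrome = XOR of all bits = 1 XOR 1 XOR 1 XOR 0 XOR 1 XOR 1 XOR 0 XOR 0 XOR 0 XOR 1 = 0

0


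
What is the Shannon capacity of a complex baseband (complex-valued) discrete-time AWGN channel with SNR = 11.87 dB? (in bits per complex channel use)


SNR_linear = 10^(11.87/10) = 15.3815; C = log2(1 + SNR_linear) = log2(1 + 15.3815) = 4.034

4.034 bits/channel use


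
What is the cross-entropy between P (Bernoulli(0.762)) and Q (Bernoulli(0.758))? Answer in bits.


H(P,Q) = -p*log2(q) - (1-p)*log2(1-q). -0.762*log2(0.758) = 0.304594; -0.238*log2(0.242) = 0.487167. H(P,Q) = 0.304594 + 0.487167 = 0.7918

0.7918 bits


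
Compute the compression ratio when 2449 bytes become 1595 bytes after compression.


Ratio = original / compressed = 2449 / 1595 = 1.5354

1.5354


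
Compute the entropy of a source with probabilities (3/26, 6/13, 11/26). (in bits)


H = -sum(p_i * log2(p_i)). Terms: -(3/26)*log2(3/26) = 0.359478; -(6/13)*log2(6/13) = 0.514836; -(11/26)*log2(11/26) = 0.525042. H = 0.359478 + 0.514836 + 0.525042 = 1.3994

1.3994 bits


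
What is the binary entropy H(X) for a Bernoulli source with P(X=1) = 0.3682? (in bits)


H = -p*log2(p) - (1-p)*log2(1-p). -0.3682*log2(0.3682) = 0.530738; -0.6318*log2(0.6318) = 0.418542. H = 0.530738 + 0.418542 = 0.9493

0.9493 bits


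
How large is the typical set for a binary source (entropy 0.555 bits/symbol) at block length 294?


log2|A_typical| = nH = 294 * 0.555 = 163.17, so |A_typical| ~ 2^163.17 = 1.315e+49

1.315e+49


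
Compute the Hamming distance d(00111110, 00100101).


Count differing positions: . . . ^ ^ . ^ ^ = 4 differences

4


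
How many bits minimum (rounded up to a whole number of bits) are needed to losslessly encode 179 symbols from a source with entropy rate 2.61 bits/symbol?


Minimum bits >= n * H = 179 * 2.61 = 467.19, rounded up to a whole number of bits = 468

468 bits


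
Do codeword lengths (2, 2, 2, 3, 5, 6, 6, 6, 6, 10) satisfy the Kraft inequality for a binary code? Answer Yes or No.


Kraft sum = sum(2^(-l_i)) = 0.9697, need <= 1. Result: satisfied (a binary prefix-free code with these lengths exists)

Yes


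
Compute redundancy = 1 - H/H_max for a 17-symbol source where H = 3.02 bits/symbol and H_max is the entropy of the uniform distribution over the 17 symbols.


H_max = log2(K) = log2(17) = 4.0875 bits/symbol. Redundancy = 1 - H/H_max = 1 - 3.02/4.0875 = 1 - 0.7388 = 0.2612

0.2612


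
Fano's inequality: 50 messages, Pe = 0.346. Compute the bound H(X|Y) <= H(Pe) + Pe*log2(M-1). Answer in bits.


H(Pe) = -Pe*log2(Pe) - (1-Pe)*log2(1-Pe) = -0.346*log2(0.346) - 0.654*log2(0.654) = 0.529780 + 0.400665 = 0.9304. Pe*log2(M-1) = 0.346*log2(49) = 1.942690. Bound = H(Pe) + Pe*log2(M-1) = 0.529780 + 0.400665 + 1.942690 = 2.8731

2.8731 bits


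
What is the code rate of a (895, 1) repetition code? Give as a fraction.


Rate = k/n = 1/895

1/895


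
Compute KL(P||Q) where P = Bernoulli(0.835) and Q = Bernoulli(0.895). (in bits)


KL = p*log2(p/q) + (1-p)*log2((1-p)/(1-q)) = 0.835*log2(0.835/0.895) + 0.165*log2(0.165/0.105) = 0.024

0.024 bits


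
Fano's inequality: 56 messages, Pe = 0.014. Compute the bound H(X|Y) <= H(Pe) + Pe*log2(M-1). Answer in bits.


H(Pe) = -Pe*log2(Pe) - (1-Pe)*log2(1-Pe) = -0.014*log2(0.014) - 0.986*log2(0.986) = 0.086218 + 0.020056 = 0.1063. Pe*log2(M-1) = 0.014*log2(55) = 0.080939. Bound = H(Pe) + Pe*log2(M-1) = 0.086218 + 0.020056 + 0.080939 = 0.1872

0.1872 bits


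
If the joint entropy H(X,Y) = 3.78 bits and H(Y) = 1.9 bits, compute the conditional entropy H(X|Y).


H(X|Y) = H(X,Y) - H(Y) = 3.78 - 1.9 = 1.88

1.88 bits


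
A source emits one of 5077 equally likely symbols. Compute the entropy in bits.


H = log2(n) = log2(5077) = 12.3098

12.3098 bits


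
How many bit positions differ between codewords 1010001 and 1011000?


Count differing positions: . . . ^ . . ^ = 2 differences

2


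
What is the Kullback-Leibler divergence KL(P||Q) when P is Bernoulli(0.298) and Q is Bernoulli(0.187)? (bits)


KL = p*log2(p/q) + (1-p)*log2((1-p)/(1-q)) = 0.298*log2(0.298/0.187) + 0.702*log2(0.702/0.813) = 0.0517

0.0517 bits


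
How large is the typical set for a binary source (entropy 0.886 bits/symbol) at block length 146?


log2|A_typical| = nH = 146 * 0.886 = 129.356, so |A_typical| ~ 2^129.356 = 8.710e+38

8.710e+38


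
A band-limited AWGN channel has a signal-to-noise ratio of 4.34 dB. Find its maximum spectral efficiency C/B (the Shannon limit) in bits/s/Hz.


SNR_linear = 10^(4.34/10) = 2.7164; C/B = log2(1 + SNR_linear) = log2(1 + 2.7164) = 1.8939

1.8939 bits/s/Hz


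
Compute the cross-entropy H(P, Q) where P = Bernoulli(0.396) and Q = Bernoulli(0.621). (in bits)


H(P,Q) = -p*log2(q) - (1-p)*log2(1-q). -0.396*log2(0.621) = 0.272185; -0.604*log2(0.379) = 0.845437. H(P,Q) = 0.272185 + 0.845437 = 1.1176

1.1176 bits


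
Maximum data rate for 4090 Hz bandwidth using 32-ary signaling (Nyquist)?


Rate = 2 * B * log2(M) = 2 * 4090 * 5.0 = 40900.0

40900.0 bps


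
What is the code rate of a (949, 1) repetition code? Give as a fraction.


Rate = k/n = 1/949

1/949


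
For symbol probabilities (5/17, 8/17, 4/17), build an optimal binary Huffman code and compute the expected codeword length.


Huffman construction (repeatedly merge the two least-probable nodes; each merge adds 1 bit to every symbol beneath it): 4/17 + 5/17 = 9/17; 8/17 + 9/17 = 1. Resulting codeword lengths (in the order the probabilities were given): (2, 1, 2). L_avg = sum(p_i * l_i) = 5/17*2 + 8/17*1 + 4/17*2 = 26/17 = 1.5294

1.5294 bits


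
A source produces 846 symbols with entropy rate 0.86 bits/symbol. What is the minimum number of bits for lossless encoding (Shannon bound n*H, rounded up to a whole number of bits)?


Minimum bits >= n * H = 846 * 0.86 = 727.56, rounded up to a whole number of bits = 728

728 bits


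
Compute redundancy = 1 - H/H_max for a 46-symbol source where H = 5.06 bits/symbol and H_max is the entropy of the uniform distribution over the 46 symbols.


H_max = log2(K) = log2(46) = 5.5236 bits/symbol. Redundancy = 1 - H/H_max = 1 - 5.06/5.5236 = 1 - 0.9161 = 0.0839

0.0839


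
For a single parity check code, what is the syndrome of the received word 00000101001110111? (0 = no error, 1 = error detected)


Syndrome = XOR of all bits = 0 XOR 0 XOR 0 XOR 0 XOR 0 XOR 1 XOR 0 XOR 1 XOR 0 XOR 0 XOR 1 XOR 1 XOR 1 XOR 0 XOR 1 XOR 1 XOR 1 = 0

0


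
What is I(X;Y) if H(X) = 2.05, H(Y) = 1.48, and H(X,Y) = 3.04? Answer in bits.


I(X;Y) = H(X) + H(Y) - H(X,Y) = 2.05 + 1.48 - 3.04 = 0.49

0.49 bits


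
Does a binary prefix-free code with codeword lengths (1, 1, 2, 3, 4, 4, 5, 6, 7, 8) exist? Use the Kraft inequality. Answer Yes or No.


Kraft sum = sum(2^(-l_i)) = 1.5586, need <= 1. Result: violated (a binary prefix-free code with these lengths cannot exist)

No


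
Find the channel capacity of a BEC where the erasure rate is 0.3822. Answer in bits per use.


C = 1 - epsilon = 1 - 0.3822 = 0.6178

0.6178 bits


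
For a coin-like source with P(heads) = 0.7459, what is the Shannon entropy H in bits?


H = -p*log2(p) - (1-p)*log2(1-p). -0.7459*log2(0.7459) = 0.315475; -0.2541*log2(0.2541) = 0.502237. H = 0.315475 + 0.502237 = 0.8177

0.8177 bits


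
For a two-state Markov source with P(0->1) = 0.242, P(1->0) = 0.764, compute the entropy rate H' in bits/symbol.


Stationary distribution: pi_0 = p10/(p01+p10) = 0.7594, pi_1 = 0.2406. Entropy rate H' = pi_0*H(p01) + pi_1*H(p10) = 0.7594*0.7984 + 0.2406*0.7883 = 0.7959

0.7959 bits/symbol


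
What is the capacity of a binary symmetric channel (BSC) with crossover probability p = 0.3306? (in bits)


H(p) = -p*log2(p) - (1-p)*log2(1-p) = -0.3306*log2(0.3306) - 0.6694*log2(0.6694) = 0.527916 + 0.387622 = 0.9155. C = 1 - H(p) = 1 - 0.9155 = 0.0845

0.0845 bits


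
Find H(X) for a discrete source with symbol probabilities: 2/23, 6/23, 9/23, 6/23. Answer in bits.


H = -sum(p_i * log2(p_i)). Terms: -(2/23)*log2(2/23) = 0.306397; -(6/23)*log2(6/23) = 0.505722; -(9/23)*log2(9/23) = 0.529684; -(6/23)*log2(6/23) = 0.505722. H = 0.306397 + 0.505722 + 0.529684 + 0.505722 = 1.8475

1.8475 bits


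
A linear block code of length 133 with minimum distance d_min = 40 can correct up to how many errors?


Correction capability = floor((d-1)/2) = floor((40-1)/2) = 19

19 errors


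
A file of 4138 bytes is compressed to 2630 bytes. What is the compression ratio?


Ratio = original / compressed = 4138 / 2630 = 1.5734

1.5734


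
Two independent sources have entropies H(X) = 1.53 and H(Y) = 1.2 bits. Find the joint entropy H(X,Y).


For independent variables, H(X,Y) = H(X) + H(Y) = 1.53 + 1.2 = 2.73

2.73 bits


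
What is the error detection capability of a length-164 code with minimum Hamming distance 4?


Detection capability = d_min - 1 = 4 - 1 = 3

3 errors


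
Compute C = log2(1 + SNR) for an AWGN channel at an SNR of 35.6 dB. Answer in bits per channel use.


SNR_linear = 10^(35.6/10) = 3630.7805; C = log2(1 + SNR_linear) = log2(1 + 3630.7805) = 11.8265

11.8265 bits/channel use


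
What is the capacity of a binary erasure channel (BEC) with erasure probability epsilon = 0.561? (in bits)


C = 1 - epsilon = 1 - 0.561 = 0.439

0.439 bits


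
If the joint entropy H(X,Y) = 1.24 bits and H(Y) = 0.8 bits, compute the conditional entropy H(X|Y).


H(X|Y) = H(X,Y) - H(Y) = 1.24 - 0.8 = 0.44

0.44 bits


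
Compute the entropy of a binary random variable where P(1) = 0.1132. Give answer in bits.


H = -p*log2(p) - (1-p)*log2(1-p). -0.1132*log2(0.1132) = 0.355794; -0.8868*log2(0.8868) = 0.153700. H = 0.355794 + 0.153700 = 0.5095

0.5095 bits


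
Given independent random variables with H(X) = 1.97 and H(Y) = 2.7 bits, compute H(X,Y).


For independent variables, H(X,Y) = H(X) + H(Y) = 1.97 + 2.7 = 4.67

4.67 bits


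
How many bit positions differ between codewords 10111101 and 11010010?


Count differing positions: . ^ ^ . ^ ^ ^ ^ = 6 differences

6


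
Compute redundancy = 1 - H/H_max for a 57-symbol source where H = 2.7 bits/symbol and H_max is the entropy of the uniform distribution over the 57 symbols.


H_max = log2(K) = log2(57) = 5.8329 bits/symbol. Redundancy = 1 - H/H_max = 1 - 2.7/5.8329 = 1 - 0.4629 = 0.5371

0.5371


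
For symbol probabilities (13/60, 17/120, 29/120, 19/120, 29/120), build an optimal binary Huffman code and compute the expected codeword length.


Huffman construction (repeatedly merge the two least-probable nodes; each merge adds 1 bit to every symbol beneath it): 17/120 + 19/120 = 3/10; 13/60 + 29/120 = 11/24; 29/120 + 3/10 = 13/24; 11/24 + 13/24 = 1. Resulting codeword lengths (in the order the probabilities were given): (2, 3, 2, 3, 2). L_avg = sum(p_i * l_i) = 13/60*2 + 17/120*3 + 29/120*2 + 19/120*3 + 29/120*2 = 23/10 = 2.3

2.3 bits


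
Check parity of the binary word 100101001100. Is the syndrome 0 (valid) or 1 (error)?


Syndrome = XOR of all bits = 1 XOR 0 XOR 0 XOR 1 XOR 0 XOR 1 XOR 0 XOR 0 XOR 1 XOR 1 XOR 0 XOR 0 = 1

1


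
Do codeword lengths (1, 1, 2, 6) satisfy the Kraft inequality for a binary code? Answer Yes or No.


Kraft sum = sum(2^(-l_i)) = 1.2656, need <= 1. Result: violated (a binary prefix-free code with these lengths cannot exist)

No


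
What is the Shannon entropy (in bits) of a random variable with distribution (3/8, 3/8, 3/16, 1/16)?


H = -sum(p_i * log2(p_i)). Terms: -(3/8)*log2(3/8) = 0.530639; -(3/8)*log2(3/8) = 0.530639; -(3/16)*log2(3/16) = 0.452820; -(1/16)*log2(1/16) = 0.250000. H = 0.530639 + 0.530639 + 0.452820 + 0.250000 = 1.7641

1.7641 bits


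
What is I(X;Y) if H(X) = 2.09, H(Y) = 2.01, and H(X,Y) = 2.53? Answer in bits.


I(X;Y) = H(X) + H(Y) - H(X,Y) = 2.09 + 2.01 - 2.53 = 1.57

1.57 bits


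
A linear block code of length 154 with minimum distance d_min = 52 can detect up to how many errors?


Detection capability = d_min - 1 = 52 - 1 = 51

51 errors


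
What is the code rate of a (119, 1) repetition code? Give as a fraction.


Rate = k/n = 1/119

1/119


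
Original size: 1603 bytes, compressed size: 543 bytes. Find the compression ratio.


Ratio = original / compressed = 1603 / 543 = 2.9521

2.9521


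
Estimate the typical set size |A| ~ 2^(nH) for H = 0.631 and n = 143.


log2|A_typical| = nH = 143 * 0.631 = 90.233, so |A_typical| ~ 2^90.233 = 1.455e+27

1.455e+27


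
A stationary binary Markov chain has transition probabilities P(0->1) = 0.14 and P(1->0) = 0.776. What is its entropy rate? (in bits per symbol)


Stationary distribution: pi_0 = p10/(p01+p10) = 0.8472, pi_1 = 0.1528. Entropy rate H' = pi_0*H(p01) + pi_1*H(p10) = 0.8472*0.5842 + 0.1528*0.7674 = 0.6122

0.6122 bits/symbol


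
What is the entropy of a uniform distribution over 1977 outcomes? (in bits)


H = log2(n) = log2(1977) = 10.9491

10.9491 bits


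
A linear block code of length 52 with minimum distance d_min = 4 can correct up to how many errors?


Correction capability = floor((d-1)/2) = floor((4-1)/2) = 1

1 errors


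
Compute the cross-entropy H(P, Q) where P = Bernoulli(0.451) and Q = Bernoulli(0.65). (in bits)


H(P,Q) = -p*log2(q) - (1-p)*log2(1-q). -0.451*log2(0.65) = 0.280291; -0.549*log2(0.35) = 0.831501. H(P,Q) = 0.280291 + 0.831501 = 1.1118

1.1118 bits


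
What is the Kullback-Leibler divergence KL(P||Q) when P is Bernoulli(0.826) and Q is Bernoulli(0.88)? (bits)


KL = p*log2(p/q) + (1-p)*log2((1-p)/(1-q)) = 0.826*log2(0.826/0.88) + 0.174*log2(0.174/0.12) = 0.0178

0.0178 bits


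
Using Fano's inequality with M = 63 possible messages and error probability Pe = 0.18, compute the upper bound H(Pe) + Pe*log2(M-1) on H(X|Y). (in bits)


H(Pe) = -Pe*log2(Pe) - (1-Pe)*log2(1-Pe) = -0.18*log2(0.18) - 0.82*log2(0.82) = 0.445308 + 0.234769 = 0.6801. Pe*log2(M-1) = 0.18*log2(62) = 1.071755. Bound = H(Pe) + Pe*log2(M-1) = 0.445308 + 0.234769 + 1.071755 = 1.7518

1.7518 bits


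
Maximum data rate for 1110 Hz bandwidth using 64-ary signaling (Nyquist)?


Rate = 2 * B * log2(M) = 2 * 1110 * 6.0 = 13320.0

13320.0 bps


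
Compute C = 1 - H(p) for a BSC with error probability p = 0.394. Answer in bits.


H(p) = -p*log2(p) - (1-p)*log2(1-p) = -0.394*log2(0.394) - 0.606*log2(0.606) = 0.529431 + 0.437902 = 0.9673. C = 1 - H(p) = 1 - 0.9673 = 0.0327

0.0327 bits


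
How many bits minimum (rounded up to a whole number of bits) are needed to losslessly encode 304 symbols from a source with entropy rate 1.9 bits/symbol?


Minimum bits >= n * H = 304 * 1.9 = 577.6, rounded up to a whole number of bits = 578

578 bits


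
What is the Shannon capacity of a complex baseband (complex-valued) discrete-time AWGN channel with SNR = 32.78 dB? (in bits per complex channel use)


SNR_linear = 10^(32.78/10) = 1896.7059; C = log2(1 + SNR_linear) = log2(1 + 1896.7059) = 10.89

10.89 bits/channel use


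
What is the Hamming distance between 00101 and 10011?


Count differing positions: ^ . ^ ^ . = 3 differences

3


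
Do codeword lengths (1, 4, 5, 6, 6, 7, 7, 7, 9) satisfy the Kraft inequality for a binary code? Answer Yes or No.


Kraft sum = sum(2^(-l_i)) = 0.6504, need <= 1. Result: satisfied (a binary prefix-free code with these lengths exists)

Yes


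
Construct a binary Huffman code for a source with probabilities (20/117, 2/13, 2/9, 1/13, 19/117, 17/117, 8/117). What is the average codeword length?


Huffman construction (repeatedly merge the two least-probable nodes; each merge adds 1 bit to every symbol beneath it): 8/117 + 1/13 = 17/117; 17/117 + 17/117 = 34/117; 2/13 + 19/117 = 37/117; 20/117 + 2/9 = 46/117; 34/117 + 37/117 = 71/117; 46/117 + 71/117 = 1. Resulting codeword lengths (in the order the probabilities were given): (2, 3, 2, 4, 3, 3, 4). L_avg = sum(p_i * l_i) = 20/117*2 + 2/13*3 + 2/9*2 + 1/13*4 + 19/117*3 + 17/117*3 + 8/117*4 = 322/117 = 2.7521

2.7521 bits


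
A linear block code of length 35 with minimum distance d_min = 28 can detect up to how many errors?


Detection capability = d_min - 1 = 28 - 1 = 27

27 errors


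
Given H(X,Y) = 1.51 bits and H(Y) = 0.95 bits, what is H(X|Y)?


H(X|Y) = H(X,Y) - H(Y) = 1.51 - 0.95 = 0.56

0.56 bits


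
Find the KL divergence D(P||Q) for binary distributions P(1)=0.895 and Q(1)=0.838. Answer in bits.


KL = p*log2(p/q) + (1-p)*log2((1-p)/(1-q)) = 0.895*log2(0.895/0.838) + 0.105*log2(0.105/0.162) = 0.0193

0.0193 bits


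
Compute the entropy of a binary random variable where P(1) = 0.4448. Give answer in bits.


H = -p*log2(p) - (1-p)*log2(1-p). -0.4448*log2(0.4448) = 0.519869; -0.5552*log2(0.5552) = 0.471321. H = 0.519869 + 0.471321 = 0.9912

0.9912 bits


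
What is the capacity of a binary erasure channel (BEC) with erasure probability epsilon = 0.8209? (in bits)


C = 1 - epsilon = 1 - 0.8209 = 0.1791

0.1791 bits


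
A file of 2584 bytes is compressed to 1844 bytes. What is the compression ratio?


Ratio = original / compressed = 2584 / 1844 = 1.4013

1.4013


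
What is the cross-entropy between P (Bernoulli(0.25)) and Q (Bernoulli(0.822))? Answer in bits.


H(P,Q) = -p*log2(q) - (1-p)*log2(1-q). -0.25*log2(0.822) = 0.070697; -0.75*log2(0.178) = 1.867538. H(P,Q) = 0.070697 + 1.867538 = 1.9382

1.9382 bits


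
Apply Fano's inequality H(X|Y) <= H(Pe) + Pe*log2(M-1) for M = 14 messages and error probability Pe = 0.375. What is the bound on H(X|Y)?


H(Pe) = -Pe*log2(Pe) - (1-Pe)*log2(1-Pe) = -0.375*log2(0.375) - 0.625*log2(0.625) = 0.530639 + 0.423795 = 0.9544. Pe*log2(M-1) = 0.375*log2(13) = 1.387665. Bound = H(Pe) + Pe*log2(M-1) = 0.530639 + 0.423795 + 1.387665 = 2.3421

2.3421 bits


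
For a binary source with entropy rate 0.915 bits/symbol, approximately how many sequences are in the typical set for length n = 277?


log2|A_typical| = nH = 277 * 0.915 = 253.455, so |A_typical| ~ 2^253.455 = 1.984e+76

1.984e+76


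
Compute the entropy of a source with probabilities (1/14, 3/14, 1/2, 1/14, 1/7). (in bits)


H = -sum(p_i * log2(p_i)). Terms: -(1/14)*log2(1/14) = 0.271954; -(3/14)*log2(3/14) = 0.476227; -(1/2)*log2(1/2) = 0.500000; -(1/14)*log2(1/14) = 0.271954; -(1/7)*log2(1/7) = 0.401051. H = 0.271954 + 0.476227 + 0.500000 + 0.271954 + 0.401051 = 1.9212

1.9212 bits


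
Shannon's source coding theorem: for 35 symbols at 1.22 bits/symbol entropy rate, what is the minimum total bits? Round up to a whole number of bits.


Minimum bits >= n * H = 35 * 1.22 = 42.7, rounded up to a whole number of bits = 43

43 bits


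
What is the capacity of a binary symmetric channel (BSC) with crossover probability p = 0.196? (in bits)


H(p) = -p*log2(p) - (1-p)*log2(1-p) = -0.196*log2(0.196) - 0.804*log2(0.804) = 0.460811 + 0.253045 = 0.7139. C = 1 - H(p) = 1 - 0.7139 = 0.2861

0.2861 bits


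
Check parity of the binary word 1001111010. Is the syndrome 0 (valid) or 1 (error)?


Syndrome = XOR of all bits = 1 XOR 0 XOR 0 XOR 1 XOR 1 XOR 1 XOR 1 XOR 0 XOR 1 XOR 0 = 0

0


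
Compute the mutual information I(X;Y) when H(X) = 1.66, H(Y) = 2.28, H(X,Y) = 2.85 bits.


I(X;Y) = H(X) + H(Y) - H(X,Y) = 1.66 + 2.28 - 2.85 = 1.09

1.09 bits


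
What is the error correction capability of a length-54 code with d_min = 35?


Correction capability = floor((d-1)/2) = floor((35-1)/2) = 17

17 errors


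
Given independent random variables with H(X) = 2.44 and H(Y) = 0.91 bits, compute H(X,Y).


For independent variables, H(X,Y) = H(X) + H(Y) = 2.44 + 0.91 = 3.35

3.35 bits


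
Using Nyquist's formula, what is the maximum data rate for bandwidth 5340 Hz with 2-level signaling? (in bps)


Rate = 2 * B * log2(M) = 2 * 5340 * 1.0 = 10680.0

10680.0 bps


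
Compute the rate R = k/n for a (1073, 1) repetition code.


Rate = k/n = 1/1073

1/1073


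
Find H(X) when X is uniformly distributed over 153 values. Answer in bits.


H = log2(n) = log2(153) = 7.2574

7.2574 bits


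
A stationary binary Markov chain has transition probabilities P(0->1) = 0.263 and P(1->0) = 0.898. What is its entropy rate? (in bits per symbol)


Stationary distribution: pi_0 = p10/(p01+p10) = 0.7735, pi_1 = 0.2265. Entropy rate H' = pi_0*H(p01) + pi_1*H(p10) = 0.7735*0.8312 + 0.2265*0.4753 = 0.7506

0.7506 bits/symbol


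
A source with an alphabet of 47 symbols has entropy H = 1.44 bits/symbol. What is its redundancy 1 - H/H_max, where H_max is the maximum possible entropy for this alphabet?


H_max = log2(K) = log2(47) = 5.5546 bits/symbol. Redundancy = 1 - H/H_max = 1 - 1.44/5.5546 = 1 - 0.2592 = 0.7408

0.7408


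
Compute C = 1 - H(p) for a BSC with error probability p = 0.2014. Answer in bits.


H(p) = -p*log2(p) - (1-p)*log2(1-p) = -0.2014*log2(0.2014) - 0.7986*log2(0.7986) = 0.465609 + 0.259110 = 0.7247. C = 1 - H(p) = 1 - 0.7247 = 0.2753

0.2753 bits


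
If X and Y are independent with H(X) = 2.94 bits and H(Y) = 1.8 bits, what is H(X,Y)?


For independent variables, H(X,Y) = H(X) + H(Y) = 2.94 + 1.8 = 4.74

4.74 bits


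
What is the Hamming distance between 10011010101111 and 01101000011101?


Count differing positions: ^ ^ ^ ^ . . ^ . ^ ^ . . ^ . = 8 differences

8


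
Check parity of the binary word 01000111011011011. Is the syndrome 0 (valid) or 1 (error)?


Syndrome = XOR of all bits = 0 XOR 1 XOR 0 XOR 0 XOR 0 XOR 1 XOR 1 XOR 1 XOR 0 XOR 1 XOR 1 XOR 0 XOR 1 XOR 1 XOR 0 XOR 1 XOR 1 = 0

0


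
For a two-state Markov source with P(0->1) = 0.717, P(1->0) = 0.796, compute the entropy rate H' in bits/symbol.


Stationary distribution: pi_0 = p10/(p01+p10) = 0.5261, pi_1 = 0.4739. Entropy rate H' = pi_0*H(p01) + pi_1*H(p10) = 0.5261*0.8595 + 0.4739*0.7299 = 0.7981

0.7981 bits/symbol


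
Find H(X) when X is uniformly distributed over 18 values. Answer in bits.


H = log2(n) = log2(18) = 4.1699

4.1699 bits


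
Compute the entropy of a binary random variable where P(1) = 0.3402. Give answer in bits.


H = -p*log2(p) - (1-p)*log2(1-p). -0.3402*log2(0.3402) = 0.529196; -0.6598*log2(0.6598) = 0.395814. H = 0.529196 + 0.395814 = 0.925

0.925 bits


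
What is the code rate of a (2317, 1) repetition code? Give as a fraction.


Rate = k/n = 1/2317

1/2317


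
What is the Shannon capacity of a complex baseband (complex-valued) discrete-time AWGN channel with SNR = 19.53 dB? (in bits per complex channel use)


SNR_linear = 10^(19.53/10) = 89.7429; C = log2(1 + SNR_linear) = log2(1 + 89.7429) = 6.5037

6.5037 bits/channel use


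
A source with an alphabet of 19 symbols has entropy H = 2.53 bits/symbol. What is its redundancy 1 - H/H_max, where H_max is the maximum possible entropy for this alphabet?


H_max = log2(K) = log2(19) = 4.2479 bits/symbol. Redundancy = 1 - H/H_max = 1 - 2.53/4.2479 = 1 - 0.5956 = 0.4044

0.4044


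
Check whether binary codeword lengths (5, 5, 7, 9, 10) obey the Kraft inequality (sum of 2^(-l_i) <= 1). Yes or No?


Kraft sum = sum(2^(-l_i)) = 0.0732, need <= 1. Result: satisfied (a binary prefix-free code with these lengths exists)

Yes


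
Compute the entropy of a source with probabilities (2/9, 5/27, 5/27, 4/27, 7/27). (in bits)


H = -sum(p_i * log2(p_i)). Terms: -(2/9)*log2(2/9) = 0.482206; -(5/27)*log2(5/27) = 0.450548; -(5/27)*log2(5/27) = 0.450548; -(4/27)*log2(4/27) = 0.408131; -(7/27)*log2(7/27) = 0.504916. H = 0.482206 + 0.450548 + 0.450548 + 0.408131 + 0.504916 = 2.2963

2.2963 bits


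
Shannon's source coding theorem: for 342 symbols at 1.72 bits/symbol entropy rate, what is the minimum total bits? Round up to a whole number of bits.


Minimum bits >= n * H = 342 * 1.72 = 588.24, rounded up to a whole number of bits = 589

589 bits


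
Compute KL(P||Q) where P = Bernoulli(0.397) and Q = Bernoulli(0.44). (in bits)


KL = p*log2(p/q) + (1-p)*log2((1-p)/(1-q)) = 0.397*log2(0.397/0.44) + 0.603*log2(0.603/0.56) = 0.0055

0.0055 bits


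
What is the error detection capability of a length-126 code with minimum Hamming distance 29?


Detection capability = d_min - 1 = 29 - 1 = 28

28 errors


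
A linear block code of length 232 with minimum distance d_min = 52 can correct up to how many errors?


Correction capability = floor((d-1)/2) = floor((52-1)/2) = 25

25 errors


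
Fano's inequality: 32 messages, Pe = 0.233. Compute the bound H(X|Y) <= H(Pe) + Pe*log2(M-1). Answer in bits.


H(Pe) = -Pe*log2(Pe) - (1-Pe)*log2(1-Pe) = -0.233*log2(0.233) - 0.767*log2(0.767) = 0.489672 + 0.293532 = 0.7832. Pe*log2(M-1) = 0.233*log2(31) = 1.154328. Bound = H(Pe) + Pe*log2(M-1) = 0.489672 + 0.293532 + 1.154328 = 1.9375

1.9375 bits


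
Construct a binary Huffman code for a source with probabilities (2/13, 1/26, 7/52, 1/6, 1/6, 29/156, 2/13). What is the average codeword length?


Huffman construction (repeatedly merge the two least-probable nodes; each merge adds 1 bit to every symbol beneath it): 1/26 + 7/52 = 9/52; 2/13 + 2/13 = 4/13; 1/6 + 1/6 = 1/3; 9/52 + 29/156 = 14/39; 4/13 + 1/3 = 25/39; 14/39 + 25/39 = 1. Resulting codeword lengths (in the order the probabilities were given): (3, 3, 3, 3, 3, 2, 3). L_avg = sum(p_i * l_i) = 2/13*3 + 1/26*3 + 7/52*3 + 1/6*3 + 1/6*3 + 29/156*2 + 2/13*3 = 439/156 = 2.8141

2.8141 bits


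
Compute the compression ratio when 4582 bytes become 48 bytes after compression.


Ratio = original / compressed = 4582 / 48 = 95.4583

95.4583


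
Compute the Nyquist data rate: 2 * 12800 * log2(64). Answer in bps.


Rate = 2 * B * log2(M) = 2 * 12800 * 6.0 = 153600.0

153600.0 bps


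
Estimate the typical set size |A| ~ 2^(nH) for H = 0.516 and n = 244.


log2|A_typical| = nH = 244 * 0.516 = 125.904, so |A_typical| ~ 2^125.904 = 7.959e+37

7.959e+37


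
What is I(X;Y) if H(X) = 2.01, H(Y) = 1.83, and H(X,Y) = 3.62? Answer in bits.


I(X;Y) = H(X) + H(Y) - H(X,Y) = 2.01 + 1.83 - 3.62 = 0.22

0.22 bits


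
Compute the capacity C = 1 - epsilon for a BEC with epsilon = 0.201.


C = 1 - epsilon = 1 - 0.201 = 0.799

0.799 bits


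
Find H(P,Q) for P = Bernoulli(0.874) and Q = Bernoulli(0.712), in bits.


H(P,Q) = -p*log2(q) - (1-p)*log2(1-q). -0.874*log2(0.712) = 0.428304; -0.126*log2(0.288) = 0.226278. H(P,Q) = 0.428304 + 0.226278 = 0.6546

0.6546 bits


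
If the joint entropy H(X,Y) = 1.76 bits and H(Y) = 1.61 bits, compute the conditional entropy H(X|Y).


H(X|Y) = H(X,Y) - H(Y) = 1.76 - 1.61 = 0.15

0.15 bits


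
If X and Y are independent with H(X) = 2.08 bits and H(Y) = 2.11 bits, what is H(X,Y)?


For independent variables, H(X,Y) = H(X) + H(Y) = 2.08 + 2.11 = 4.19

4.19 bits


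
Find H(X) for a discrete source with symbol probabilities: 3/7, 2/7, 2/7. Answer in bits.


H = -sum(p_i * log2(p_i)). Terms: -(3/7)*log2(3/7) = 0.523882; -(2/7)*log2(2/7) = 0.516387; -(2/7)*log2(2/7) = 0.516387. H = 0.523882 + 0.516387 + 0.516387 = 1.5567

1.5567 bits


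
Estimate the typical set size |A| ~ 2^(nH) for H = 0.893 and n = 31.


log2|A_typical| = nH = 31 * 0.893 = 27.683, so |A_typical| ~ 2^27.683 = 2.155e+08

2.155e+08


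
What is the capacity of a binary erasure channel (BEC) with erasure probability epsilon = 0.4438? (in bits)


C = 1 - epsilon = 1 - 0.4438 = 0.5562

0.5562 bits


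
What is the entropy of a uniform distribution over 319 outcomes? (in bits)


H = log2(n) = log2(319) = 8.3174

8.3174 bits


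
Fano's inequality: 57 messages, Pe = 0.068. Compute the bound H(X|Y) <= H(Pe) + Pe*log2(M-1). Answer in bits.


H(Pe) = -Pe*log2(Pe) - (1-Pe)*log2(1-Pe) = -0.068*log2(0.068) - 0.932*log2(0.932) = 0.263726 + 0.094689 = 0.3584. Pe*log2(M-1) = 0.068*log2(56) = 0.394900. Bound = H(Pe) + Pe*log2(M-1) = 0.263726 + 0.094689 + 0.394900 = 0.7533

0.7533 bits


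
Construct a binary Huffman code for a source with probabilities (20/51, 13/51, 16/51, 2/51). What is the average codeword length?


Huffman construction (repeatedly merge the two least-probable nodes; each merge adds 1 bit to every symbol beneath it): 2/51 + 13/51 = 5/17; 5/17 + 16/51 = 31/51; 20/51 + 31/51 = 1. Resulting codeword lengths (in the order the probabilities were given): (1, 3, 2, 3). L_avg = sum(p_i * l_i) = 20/51*1 + 13/51*3 + 16/51*2 + 2/51*3 = 97/51 = 1.902

1.902 bits


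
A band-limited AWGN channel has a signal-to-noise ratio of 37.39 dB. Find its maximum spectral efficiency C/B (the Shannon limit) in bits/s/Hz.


SNR_linear = 10^(37.39/10) = 5482.7696; C/B = log2(1 + SNR_linear) = log2(1 + 5482.7696) = 12.421

12.421 bits/s/Hz


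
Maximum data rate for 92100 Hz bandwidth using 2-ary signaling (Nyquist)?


Rate = 2 * B * log2(M) = 2 * 92100 * 1.0 = 184200.0

184200.0 bps


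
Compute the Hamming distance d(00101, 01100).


Count differing positions: . ^ . . ^ = 2 differences

2


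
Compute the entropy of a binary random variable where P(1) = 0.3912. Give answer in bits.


H = -p*log2(p) - (1-p)*log2(1-p). -0.3912*log2(0.3912) = 0.529693; -0.6088*log2(0.6088) = 0.435876. H = 0.529693 + 0.435876 = 0.9656

0.9656 bits


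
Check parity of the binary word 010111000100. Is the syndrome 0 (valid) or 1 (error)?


Syndrome = XOR of all bits = 0 XOR 1 XOR 0 XOR 1 XOR 1 XOR 1 XOR 0 XOR 0 XOR 0 XOR 1 XOR 0 XOR 0 = 1

1


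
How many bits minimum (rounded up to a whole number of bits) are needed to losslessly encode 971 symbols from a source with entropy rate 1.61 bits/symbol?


Minimum bits >= n * H = 971 * 1.61 = 1563.31, rounded up to a whole number of bits = 1564

1564 bits


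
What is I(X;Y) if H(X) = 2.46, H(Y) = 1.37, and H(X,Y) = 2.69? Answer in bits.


I(X;Y) = H(X) + H(Y) - H(X,Y) = 2.46 + 1.37 - 2.69 = 1.14

1.14 bits


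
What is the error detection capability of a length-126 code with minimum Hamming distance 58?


Detection capability = d_min - 1 = 58 - 1 = 57

57 errors


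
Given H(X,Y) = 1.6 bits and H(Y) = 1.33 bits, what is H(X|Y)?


H(X|Y) = H(X,Y) - H(Y) = 1.6 - 1.33 = 0.27

0.27 bits


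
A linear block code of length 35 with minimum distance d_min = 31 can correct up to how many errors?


Correction capability = floor((d-1)/2) = floor((31-1)/2) = 15

15 errors


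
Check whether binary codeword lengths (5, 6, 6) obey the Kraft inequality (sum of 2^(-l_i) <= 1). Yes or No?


Kraft sum = sum(2^(-l_i)) = 0.0625, need <= 1. Result: satisfied (a binary prefix-free code with these lengths exists)

Yes


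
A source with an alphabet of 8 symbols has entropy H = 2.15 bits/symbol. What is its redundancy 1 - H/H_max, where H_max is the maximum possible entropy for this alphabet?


H_max = log2(K) = log2(8) = 3.0 bits/symbol. Redundancy = 1 - H/H_max = 1 - 2.15/3.0 = 1 - 0.7167 = 0.2833

0.2833


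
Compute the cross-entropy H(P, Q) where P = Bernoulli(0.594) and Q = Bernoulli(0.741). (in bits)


H(P,Q) = -p*log2(q) - (1-p)*log2(1-q). -0.594*log2(0.741) = 0.256878; -0.406*log2(0.259) = 0.791284. H(P,Q) = 0.256878 + 0.791284 = 1.0482

1.0482 bits


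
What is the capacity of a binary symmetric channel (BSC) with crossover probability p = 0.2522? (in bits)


H(p) = -p*log2(p) - (1-p)*log2(1-p) = -0.2522*log2(0.2522) - 0.7478*log2(0.7478) = 0.501212 + 0.313534 = 0.8147. C = 1 - H(p) = 1 - 0.8147 = 0.1853

0.1853 bits


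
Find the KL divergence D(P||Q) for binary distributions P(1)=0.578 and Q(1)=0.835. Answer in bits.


KL = p*log2(p/q) + (1-p)*log2((1-p)/(1-q)) = 0.578*log2(0.578/0.835) + 0.422*log2(0.422/0.165) = 0.265

0.265 bits


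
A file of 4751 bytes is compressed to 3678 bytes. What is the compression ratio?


Ratio = original / compressed = 4751 / 3678 = 1.2917

1.2917


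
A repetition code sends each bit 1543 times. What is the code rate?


Rate = k/n = 1/1543

1/1543


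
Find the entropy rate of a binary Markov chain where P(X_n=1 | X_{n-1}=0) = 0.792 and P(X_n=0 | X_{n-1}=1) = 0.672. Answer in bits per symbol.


Stationary distribution: pi_0 = p10/(p01+p10) = 0.459, pi_1 = 0.541. Entropy rate H' = pi_0*H(p01) + pi_1*H(p10) = 0.459*0.7376 + 0.541*0.9129 = 0.8324

0.8324 bits/symbol


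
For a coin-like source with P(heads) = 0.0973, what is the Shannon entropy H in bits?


H = -p*log2(p) - (1-p)*log2(1-p). -0.0973*log2(0.0973) = 0.327066; -0.9027*log2(0.9027) = 0.133312. H = 0.327066 + 0.133312 = 0.4604

0.4604 bits


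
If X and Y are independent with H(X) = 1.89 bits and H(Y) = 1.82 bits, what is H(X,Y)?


For independent variables, H(X,Y) = H(X) + H(Y) = 1.89 + 1.82 = 3.71

3.71 bits


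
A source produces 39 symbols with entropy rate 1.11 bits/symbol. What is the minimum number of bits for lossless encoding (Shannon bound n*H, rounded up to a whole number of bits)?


Minimum bits >= n * H = 39 * 1.11 = 43.29, rounded up to a whole number of bits = 44

44 bits


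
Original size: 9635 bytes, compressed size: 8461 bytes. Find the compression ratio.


Ratio = original / compressed = 9635 / 8461 = 1.1388

1.1388


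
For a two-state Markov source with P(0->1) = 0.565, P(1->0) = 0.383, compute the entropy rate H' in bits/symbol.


Stationary distribution: pi_0 = p10/(p01+p10) = 0.404, pi_1 = 0.596. Entropy rate H' = pi_0*H(p01) + pi_1*H(p10) = 0.404*0.9878 + 0.596*0.9601 = 0.9713

0.9713 bits/symbol


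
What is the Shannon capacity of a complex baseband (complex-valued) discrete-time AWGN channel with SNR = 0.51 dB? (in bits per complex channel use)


SNR_linear = 10^(0.51/10) = 1.1246; C = log2(1 + SNR_linear) = log2(1 + 1.1246) = 1.0872

1.0872 bits/channel use


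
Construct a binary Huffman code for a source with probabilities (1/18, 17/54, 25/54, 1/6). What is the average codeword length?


Huffman construction (repeatedly merge the two least-probable nodes; each merge adds 1 bit to every symbol beneath it): 1/18 + 1/6 = 2/9; 2/9 + 17/54 = 29/54; 25/54 + 29/54 = 1. Resulting codeword lengths (in the order the probabilities were given): (3, 2, 1, 3). L_avg = sum(p_i * l_i) = 1/18*3 + 17/54*2 + 25/54*1 + 1/6*3 = 95/54 = 1.7593

1.7593 bits


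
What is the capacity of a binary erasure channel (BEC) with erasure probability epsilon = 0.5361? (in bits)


C = 1 - epsilon = 1 - 0.5361 = 0.4639

0.4639 bits


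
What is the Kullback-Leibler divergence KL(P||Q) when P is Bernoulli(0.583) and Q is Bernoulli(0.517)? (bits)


KL = p*log2(p/q) + (1-p)*log2((1-p)/(1-q)) = 0.583*log2(0.583/0.517) + 0.417*log2(0.417/0.483) = 0.0127

0.0127 bits


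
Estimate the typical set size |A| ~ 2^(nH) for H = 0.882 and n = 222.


log2|A_typical| = nH = 222 * 0.882 = 195.804, so |A_typical| ~ 2^195.804 = 8.768e+58

8.768e+58


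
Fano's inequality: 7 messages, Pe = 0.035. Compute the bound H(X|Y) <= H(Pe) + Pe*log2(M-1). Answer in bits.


H(Pe) = -Pe*log2(Pe) - (1-Pe)*log2(1-Pe) = -0.035*log2(0.035) - 0.965*log2(0.965) = 0.169278 + 0.049600 = 0.2189. Pe*log2(M-1) = 0.035*log2(6) = 0.090474. Bound = H(Pe) + Pe*log2(M-1) = 0.169278 + 0.049600 + 0.090474 = 0.3094

0.3094 bits
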